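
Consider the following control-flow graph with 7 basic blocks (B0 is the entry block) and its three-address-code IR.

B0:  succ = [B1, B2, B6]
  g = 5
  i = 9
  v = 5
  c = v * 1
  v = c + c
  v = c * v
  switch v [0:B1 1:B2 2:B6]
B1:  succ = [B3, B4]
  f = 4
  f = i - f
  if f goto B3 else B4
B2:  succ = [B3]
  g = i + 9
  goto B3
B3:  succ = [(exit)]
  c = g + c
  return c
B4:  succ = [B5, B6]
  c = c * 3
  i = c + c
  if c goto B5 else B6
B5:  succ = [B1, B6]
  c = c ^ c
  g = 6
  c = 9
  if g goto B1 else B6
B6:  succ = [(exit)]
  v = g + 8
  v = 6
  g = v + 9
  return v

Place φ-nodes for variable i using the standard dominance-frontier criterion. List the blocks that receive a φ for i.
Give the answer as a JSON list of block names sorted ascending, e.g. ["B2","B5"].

idom tree: B1←B0 B2←B0 B3←B0 B4←B1 B5←B4 B6←B0
Dom∩ at merges:
  B1: preds {B0,B5}: {B0} ∩ {B0,B1,B4,B5} = {B0}; idom=B0
  B3: preds {B1,B2}: {B0,B1} ∩ {B0,B2} = {B0}; idom=B0
  B6: preds {B0,B4,B5}: {B0} ∩ {B0,B1,B4} ∩ {B0,B1,B4,B5} = {B0}; idom=B0

DF derivation:
  join B1 pred B0: · stop@B0
  join B1 pred B5: B5→B4→B1 stop@B0
  join B3 pred B1: B1 stop@B0
  join B3 pred B2: B2 stop@B0
  join B6 pred B0: · stop@B0
  join B6 pred B4: B4→B1 stop@B0
  join B6 pred B5: B5→B4→B1 stop@B0
  B0: DF=∅
  B1: DF={B1,B3,B6}
  B2: DF={B3}
  B3: DF=∅
  B4: DF={B1,B6}
  B5: DF={B1,B6}
  B6: DF=∅

φ for i: defs {B0,B4}
  DF⁺ = {B1,B3,B6}

Answer: ["B1", "B3", "B6"]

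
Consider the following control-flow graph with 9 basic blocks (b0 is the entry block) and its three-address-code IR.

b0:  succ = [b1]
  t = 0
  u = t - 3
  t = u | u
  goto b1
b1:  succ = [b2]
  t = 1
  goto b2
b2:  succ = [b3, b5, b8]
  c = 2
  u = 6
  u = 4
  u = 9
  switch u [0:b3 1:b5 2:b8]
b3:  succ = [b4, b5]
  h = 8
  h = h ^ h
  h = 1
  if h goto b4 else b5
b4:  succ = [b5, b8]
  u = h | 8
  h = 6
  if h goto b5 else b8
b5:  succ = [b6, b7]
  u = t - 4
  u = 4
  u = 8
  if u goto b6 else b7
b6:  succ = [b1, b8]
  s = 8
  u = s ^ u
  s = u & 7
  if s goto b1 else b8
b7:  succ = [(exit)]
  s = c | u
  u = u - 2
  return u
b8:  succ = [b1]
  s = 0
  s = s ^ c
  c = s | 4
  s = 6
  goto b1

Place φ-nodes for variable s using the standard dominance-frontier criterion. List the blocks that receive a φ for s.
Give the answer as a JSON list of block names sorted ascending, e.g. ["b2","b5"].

idom tree: b1←b0 b2←b1 b3←b2 b4←b3 b5←b2 b6←b5 b7←b5 b8←b2
Dom at joins:
  b1: preds {b0,b6,b8}: {b0} ∩ {b0,b1,b2,b5,b6} ∩ {b0,b1,b2,b8} = {b0}; idom=b0
  b5: preds {b2,b3,b4}: {b0,b1,b2} ∩ {b0,b1,b2,b3} ∩ {b0,b1,b2,b3,b4} = {b0,b1,b2}; idom=b2
  b8: preds {b2,b4,b6}: {b0,b1,b2} ∩ {b0,b1,b2,b3,b4} ∩ {b0,b1,b2,b5,b6} = {b0,b1,b2}; idom=b2

DF walk-up:
  join b1 pred b0: · stop@b0
  join b1 pred b6: b6→b5→b2→b1 stop@b0
  join b1 pred b8: b8→b2→b1 stop@b0
  join b5 pred b2: · stop@b2
  join b5 pred b3: b3 stop@b2
  join b5 pred b4: b4→b3 stop@b2
  join b8 pred b2: · stop@b2
  join b8 pred b4: b4→b3 stop@b2
  join b8 pred b6: b6→b5 stop@b2
  DF(b0)=∅
  DF(b1)={b1}
  DF(b2)={b1}
  DF(b3)={b5,b8}
  DF(b4)={b5,b8}
  DF(b5)={b1,b8}
  DF(b6)={b1,b8}
  DF(b7)=∅
  DF(b8)={b1}

φ for s: defs {b6,b7,b8}
  DF⁺ = {b1,b8}

Answer: ["b1", "b8"]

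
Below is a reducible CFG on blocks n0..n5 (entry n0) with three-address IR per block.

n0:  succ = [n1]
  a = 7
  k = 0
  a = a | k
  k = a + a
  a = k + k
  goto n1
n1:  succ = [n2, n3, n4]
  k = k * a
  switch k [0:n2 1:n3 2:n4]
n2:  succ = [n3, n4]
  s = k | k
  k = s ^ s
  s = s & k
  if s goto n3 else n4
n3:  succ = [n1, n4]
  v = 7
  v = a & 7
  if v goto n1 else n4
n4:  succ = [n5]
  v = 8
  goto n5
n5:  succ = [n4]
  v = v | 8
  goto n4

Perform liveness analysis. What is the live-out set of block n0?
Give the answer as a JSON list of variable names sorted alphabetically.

Block summaries:
  n0 def {a,k} use ∅
  n1 def {k} use {a,k}
  n2 def {k,s} use {k}
  n3 def {v} use {a}
  n4 def {v} use ∅
  n5 def {v} use {v}

Backward fixpoint:
  n0: in=∅ out={a,k}
  n1: in={a,k} out={a,k}
  n2: in={a,k} out={a,k}
  n3: in={a,k} out={a,k}
  n4: in=∅ out={v}
  n5: in={v} out=∅

live-out(n0) = ["a", "k"]

Answer: ["a", "k"]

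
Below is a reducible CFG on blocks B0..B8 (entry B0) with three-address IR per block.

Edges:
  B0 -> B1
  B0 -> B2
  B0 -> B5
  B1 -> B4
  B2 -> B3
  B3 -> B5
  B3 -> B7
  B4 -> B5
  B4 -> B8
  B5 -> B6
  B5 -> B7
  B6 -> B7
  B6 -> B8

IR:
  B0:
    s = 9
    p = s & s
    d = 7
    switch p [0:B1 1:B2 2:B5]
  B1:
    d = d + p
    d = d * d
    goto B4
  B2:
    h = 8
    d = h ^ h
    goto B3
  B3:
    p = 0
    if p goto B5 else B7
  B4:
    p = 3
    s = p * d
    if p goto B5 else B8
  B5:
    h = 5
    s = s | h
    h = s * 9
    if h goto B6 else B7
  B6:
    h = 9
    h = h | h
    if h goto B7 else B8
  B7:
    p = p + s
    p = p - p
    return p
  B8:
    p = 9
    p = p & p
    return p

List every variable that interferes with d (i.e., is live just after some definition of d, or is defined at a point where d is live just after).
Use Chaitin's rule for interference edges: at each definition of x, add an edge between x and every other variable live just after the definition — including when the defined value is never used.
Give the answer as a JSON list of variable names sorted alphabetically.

Per-block:
  B0: def={d,p,s} ue=∅
  B1: def={d} ue={d,p}
  B2: def={d,h} ue=∅
  B3: def={p} ue=∅
  B4: def={p,s} ue={d}
  B5: def={h,s} ue={s}
  B6: def={h} ue=∅
  B7: def={p} ue={p,s}
  B8: def={p} ue=∅

Backward fixpoint:
  live B0: ∅→{d,p,s}
  live B1: {d,p}→{d}
  live B2: {s}→{s}
  live B3: {s}→{p,s}
  live B4: {d}→{p,s}
  live B5: {p,s}→{p,s}
  live B6: {p,s}→{p,s}
  live B7: {p,s}→∅
  live B8: ∅→∅

Conflict graph:
  d: {p,s}
  h: {p,s}
  p: {d,h,s}
  s: {d,h,p}

N(d) = ["p", "s"]

Answer: ["p", "s"]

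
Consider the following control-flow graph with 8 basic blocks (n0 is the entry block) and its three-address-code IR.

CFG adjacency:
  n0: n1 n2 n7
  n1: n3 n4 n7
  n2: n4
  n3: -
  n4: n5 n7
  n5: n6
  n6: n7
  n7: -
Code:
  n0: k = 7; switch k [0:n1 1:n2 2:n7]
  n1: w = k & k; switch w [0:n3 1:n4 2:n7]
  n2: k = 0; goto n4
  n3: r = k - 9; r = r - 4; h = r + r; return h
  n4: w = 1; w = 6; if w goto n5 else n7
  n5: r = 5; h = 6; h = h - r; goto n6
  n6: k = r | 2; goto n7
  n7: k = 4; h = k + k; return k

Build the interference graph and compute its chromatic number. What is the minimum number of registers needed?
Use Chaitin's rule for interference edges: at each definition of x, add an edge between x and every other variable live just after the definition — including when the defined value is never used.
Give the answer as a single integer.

def/use:
  n0 def {k} use ∅
  n1 def {w} use {k}
  n2 def {k} use ∅
  n3 def {h,r} use {k}
  n4 def {w} use ∅
  n5 def {h,r} use ∅
  n6 def {k} use {r}
  n7 def {h,k} use ∅

Backward fixpoint:
  n0: in=∅ out={k}
  n1: in={k} out={k}
  n2: in=∅ out=∅
  n3: in={k} out=∅
  n4: in=∅ out=∅
  n5: in=∅ out={r}
  n6: in={r} out=∅
  n7: in=∅ out=∅

Conflict graph:
  h↔{k,r}
  k↔{h,w}
  r↔{h}
  w↔{k}

Colouring:
  {h,k} pairwise interfere (2-clique) ⇒ χ ≥ 2
  assign h→c0 k→c1 r→c1 w→c0 — no edge inside a register ⇒ χ ≤ 2
  χ = 2

Answer: 2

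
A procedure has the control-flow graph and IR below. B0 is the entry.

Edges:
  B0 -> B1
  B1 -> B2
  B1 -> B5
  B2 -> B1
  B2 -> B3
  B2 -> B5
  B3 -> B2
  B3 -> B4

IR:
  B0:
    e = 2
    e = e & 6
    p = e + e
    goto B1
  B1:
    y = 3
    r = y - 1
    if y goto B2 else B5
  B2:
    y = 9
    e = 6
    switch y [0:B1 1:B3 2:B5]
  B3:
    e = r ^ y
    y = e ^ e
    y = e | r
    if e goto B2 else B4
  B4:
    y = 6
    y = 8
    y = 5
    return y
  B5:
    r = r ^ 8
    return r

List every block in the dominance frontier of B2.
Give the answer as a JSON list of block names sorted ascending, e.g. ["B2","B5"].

idom tree: B1←B0 B2←B1 B3←B2 B4←B3 B5←B1
Dom at joins:
  B1: preds {B0,B2}: {B0} ∩ {B0,B1,B2} = {B0}; idom=B0
  B2: preds {B1,B3}: {B0,B1} ∩ {B0,B1,B2,B3} = {B0,B1}; idom=B1
  B5: preds {B1,B2}: {B0,B1} ∩ {B0,B1,B2} = {B0,B1}; idom=B1

DF derivation:
  B1←B0: walk · to B0
  B1←B2: walk B2→B1 to B0
  B2←B1: walk · to B1
  B2←B3: walk B3→B2 to B1
  B5←B1: walk · to B1
  B5←B2: walk B2 to B1
  DF(B0)=∅
  DF(B1)={B1}
  DF(B2)={B1,B2,B5}
  DF(B3)={B2}
  DF(B4)=∅
  DF(B5)=∅

DF(B2) = ["B1", "B2", "B5"]

Answer: ["B1", "B2", "B5"]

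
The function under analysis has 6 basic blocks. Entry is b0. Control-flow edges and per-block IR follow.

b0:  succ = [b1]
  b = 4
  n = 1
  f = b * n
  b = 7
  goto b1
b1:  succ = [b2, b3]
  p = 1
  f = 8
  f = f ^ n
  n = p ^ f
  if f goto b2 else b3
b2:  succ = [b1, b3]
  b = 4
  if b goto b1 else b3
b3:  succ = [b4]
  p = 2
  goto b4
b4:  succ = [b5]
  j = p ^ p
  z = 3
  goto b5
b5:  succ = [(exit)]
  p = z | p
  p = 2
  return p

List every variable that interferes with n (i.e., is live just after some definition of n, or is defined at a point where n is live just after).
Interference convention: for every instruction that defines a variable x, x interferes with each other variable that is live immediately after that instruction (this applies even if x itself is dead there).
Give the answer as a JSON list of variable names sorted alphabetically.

Answer: ["b", "f", "p"]

Analysis:
Per-block:
  b0: def={b,f,n} ue=∅
  b1: def={f,n,p} ue={n}
  b2: def={b} ue=∅
  b3: def={p} ue=∅
  b4: def={j,z} ue={p}
  b5: def={p} ue={p,z}

Backward fixpoint:
  b0: in=∅ out={n}
  b1: in={n} out={n}
  b2: in={n} out={n}
  b3: in=∅ out={p}
  b4: in={p} out={p,z}
  b5: in={p,z} out=∅

Conflict graph:
  b — {n}
  f — {n,p}
  j — {p}
  n — {b,f,p}
  p — {f,j,n,z}
  z — {p}

N(n) = ["b", "f", "p"]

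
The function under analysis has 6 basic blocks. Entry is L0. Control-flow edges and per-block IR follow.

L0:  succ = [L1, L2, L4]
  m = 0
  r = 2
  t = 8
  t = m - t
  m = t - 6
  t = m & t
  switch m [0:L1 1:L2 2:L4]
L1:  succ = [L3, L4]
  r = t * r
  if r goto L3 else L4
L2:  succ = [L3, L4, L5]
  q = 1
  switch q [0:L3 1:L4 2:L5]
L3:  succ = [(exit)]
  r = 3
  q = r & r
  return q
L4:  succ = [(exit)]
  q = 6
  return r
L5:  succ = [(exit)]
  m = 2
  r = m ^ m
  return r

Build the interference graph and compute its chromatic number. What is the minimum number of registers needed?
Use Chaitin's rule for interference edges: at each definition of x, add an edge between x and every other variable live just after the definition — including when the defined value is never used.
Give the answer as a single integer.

Block summaries:
  L0: {m,r,t} / ∅
  L1: {r} / {r,t}
  L2: {q} / ∅
  L3: {q,r} / ∅
  L4: {q} / {r}
  L5: {m,r} / ∅

Backward fixpoint:
  L0 li=∅ lo={r,t}
  L1 li={r,t} lo={r}
  L2 li={r} lo={r}
  L3 li=∅ lo=∅
  L4 li={r} lo=∅
  L5 li=∅ lo=∅

Conflict graph:
  m↔{r,t}
  q↔{r}
  r↔{m,q,t}
  t↔{m,r}

Chromatic number:
  {m,r,t} pairwise interfere (3-clique) ⇒ χ ≥ 3
  3-colouring: R0={r}  R1={m,q}  R2={t}
  χ = 3

Answer: 3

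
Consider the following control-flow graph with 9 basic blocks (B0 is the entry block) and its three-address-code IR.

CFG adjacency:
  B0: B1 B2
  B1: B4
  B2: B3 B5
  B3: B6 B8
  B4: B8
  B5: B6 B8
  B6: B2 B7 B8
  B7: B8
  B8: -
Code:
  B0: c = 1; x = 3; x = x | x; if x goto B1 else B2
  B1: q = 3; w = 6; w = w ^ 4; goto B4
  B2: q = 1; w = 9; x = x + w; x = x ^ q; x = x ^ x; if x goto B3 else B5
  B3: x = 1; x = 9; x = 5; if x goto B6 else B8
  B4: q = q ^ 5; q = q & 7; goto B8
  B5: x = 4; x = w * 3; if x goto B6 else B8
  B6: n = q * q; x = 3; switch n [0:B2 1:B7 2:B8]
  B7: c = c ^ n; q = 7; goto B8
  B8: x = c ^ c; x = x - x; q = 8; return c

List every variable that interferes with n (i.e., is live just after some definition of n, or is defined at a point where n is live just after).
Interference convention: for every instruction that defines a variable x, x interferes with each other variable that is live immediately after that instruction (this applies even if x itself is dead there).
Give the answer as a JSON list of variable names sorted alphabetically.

def/use:
  B0: {c,x} / ∅
  B1: {q,w} / ∅
  B2: {q,w,x} / {x}
  B3: {x} / ∅
  B4: {q} / {q}
  B5: {x} / {w}
  B6: {n,x} / {q}
  B7: {c,q} / {c,n}
  B8: {q,x} / {c}

Liveness:
  B0 li=∅ lo={c,x}
  B1 li={c} lo={c,q}
  B2 li={c,x} lo={c,q,w}
  B3 li={c,q} lo={c,q}
  B4 li={c,q} lo={c}
  B5 li={c,q,w} lo={c,q}
  B6 li={c,q} lo={c,n,x}
  B7 li={c,n} lo={c}
  B8 li={c} lo=∅

Interference:
  c: {n,q,w,x}
  n: {c,x}
  q: {c,w,x}
  w: {c,q,x}
  x: {c,n,q,w}

N(n) = ["c", "x"]

Answer: ["c", "x"]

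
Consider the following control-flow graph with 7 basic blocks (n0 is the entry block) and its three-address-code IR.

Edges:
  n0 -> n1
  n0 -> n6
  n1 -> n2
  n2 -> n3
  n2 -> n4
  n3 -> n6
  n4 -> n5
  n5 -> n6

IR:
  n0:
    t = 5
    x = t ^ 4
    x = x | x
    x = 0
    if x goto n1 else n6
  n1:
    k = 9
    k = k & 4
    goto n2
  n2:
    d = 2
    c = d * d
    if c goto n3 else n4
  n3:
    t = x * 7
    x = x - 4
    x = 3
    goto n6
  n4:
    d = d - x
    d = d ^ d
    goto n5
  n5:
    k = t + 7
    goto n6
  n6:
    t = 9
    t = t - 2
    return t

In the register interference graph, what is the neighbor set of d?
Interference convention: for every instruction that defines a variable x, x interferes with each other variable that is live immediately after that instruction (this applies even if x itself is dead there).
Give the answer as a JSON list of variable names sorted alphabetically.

Per-block:
  n0: {t,x} / ∅
  n1: {k} / ∅
  n2: {c,d} / ∅
  n3: {t,x} / {x}
  n4: {d} / {d,x}
  n5: {k} / {t}
  n6: {t} / ∅

Backward fixpoint:
  live n0: ∅→{t,x}
  live n1: {t,x}→{t,x}
  live n2: {t,x}→{d,t,x}
  live n3: {x}→∅
  live n4: {d,t,x}→{t}
  live n5: {t}→∅
  live n6: ∅→∅

Interference:
  c: {d,t,x}
  d: {c,t,x}
  k: {t,x}
  t: {c,d,k,x}
  x: {c,d,k,t}

N(d) = ["c", "t", "x"]

Answer: ["c", "t", "x"]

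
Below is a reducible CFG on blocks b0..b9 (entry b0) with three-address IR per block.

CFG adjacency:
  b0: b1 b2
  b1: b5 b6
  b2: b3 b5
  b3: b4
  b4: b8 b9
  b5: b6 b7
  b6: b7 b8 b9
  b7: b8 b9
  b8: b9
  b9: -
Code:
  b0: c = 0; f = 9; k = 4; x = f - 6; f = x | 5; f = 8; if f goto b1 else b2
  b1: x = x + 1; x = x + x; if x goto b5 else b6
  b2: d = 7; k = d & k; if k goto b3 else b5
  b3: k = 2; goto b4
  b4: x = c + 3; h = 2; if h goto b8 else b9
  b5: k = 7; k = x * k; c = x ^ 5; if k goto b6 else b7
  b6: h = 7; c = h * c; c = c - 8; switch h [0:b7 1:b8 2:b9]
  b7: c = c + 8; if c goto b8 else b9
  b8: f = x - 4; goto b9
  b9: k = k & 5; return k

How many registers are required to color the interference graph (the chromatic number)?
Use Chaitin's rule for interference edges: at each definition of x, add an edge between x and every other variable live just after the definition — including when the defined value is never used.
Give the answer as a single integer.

Block summaries:
  b0: {c,f,k,x} / ∅
  b1: {x} / {x}
  b2: {d,k} / {k}
  b3: {k} / ∅
  b4: {h,x} / {c}
  b5: {c,k} / {x}
  b6: {c,h} / {c}
  b7: {c} / {c}
  b8: {f} / {x}
  b9: {k} / {k}

Liveness:
  b0: in=∅ out={c,k,x}
  b1: in={c,k,x} out={c,k,x}
  b2: in={c,k,x} out={c,x}
  b3: in={c} out={c,k}
  b4: in={c,k} out={k,x}
  b5: in={x} out={c,k,x}
  b6: in={c,k,x} out={c,k,x}
  b7: in={c,k,x} out={k,x}
  b8: in={k,x} out={k}
  b9: in={k} out=∅

Interfere edges:
  c↔{d,f,h,k,x}
  d↔{c,k,x}
  f↔{c,k,x}
  h↔{c,k,x}
  k↔{c,d,f,h,x}
  x↔{c,d,f,h,k}

Registers:
  clique {c,d,k,x} ⇒ need ≥ 4
  4-colouring: R0={c}  R1={k}  R2={x}  R3={d,f,h}
  χ = 4

Answer: 4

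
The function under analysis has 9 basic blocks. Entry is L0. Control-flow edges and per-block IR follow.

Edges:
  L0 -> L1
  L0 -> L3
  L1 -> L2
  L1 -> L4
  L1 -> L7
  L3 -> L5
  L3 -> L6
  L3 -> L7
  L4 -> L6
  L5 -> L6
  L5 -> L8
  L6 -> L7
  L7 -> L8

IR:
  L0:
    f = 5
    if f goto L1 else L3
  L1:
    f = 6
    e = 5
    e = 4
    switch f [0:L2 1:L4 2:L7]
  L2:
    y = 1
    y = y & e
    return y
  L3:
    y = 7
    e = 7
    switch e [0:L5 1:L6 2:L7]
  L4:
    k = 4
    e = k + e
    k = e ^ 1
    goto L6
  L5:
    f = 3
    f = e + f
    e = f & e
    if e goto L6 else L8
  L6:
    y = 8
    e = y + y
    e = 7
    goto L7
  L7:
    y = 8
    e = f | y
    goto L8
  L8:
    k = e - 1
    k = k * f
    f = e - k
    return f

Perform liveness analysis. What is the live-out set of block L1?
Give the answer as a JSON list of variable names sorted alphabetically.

Per-block:
  L0: {f} / ∅
  L1: {e,f} / ∅
  L2: {y} / {e}
  L3: {e,y} / ∅
  L4: {e,k} / {e}
  L5: {e,f} / {e}
  L6: {e,y} / ∅
  L7: {e,y} / {f}
  L8: {f,k} / {e,f}

Backward fixpoint:
  L0: in=∅ out={f}
  L1: in=∅ out={e,f}
  L2: in={e} out=∅
  L3: in={f} out={e,f}
  L4: in={e,f} out={f}
  L5: in={e} out={e,f}
  L6: in={f} out={f}
  L7: in={f} out={e,f}
  L8: in={e,f} out=∅

live-out(L1) = ["e", "f"]

Answer: ["e", "f"]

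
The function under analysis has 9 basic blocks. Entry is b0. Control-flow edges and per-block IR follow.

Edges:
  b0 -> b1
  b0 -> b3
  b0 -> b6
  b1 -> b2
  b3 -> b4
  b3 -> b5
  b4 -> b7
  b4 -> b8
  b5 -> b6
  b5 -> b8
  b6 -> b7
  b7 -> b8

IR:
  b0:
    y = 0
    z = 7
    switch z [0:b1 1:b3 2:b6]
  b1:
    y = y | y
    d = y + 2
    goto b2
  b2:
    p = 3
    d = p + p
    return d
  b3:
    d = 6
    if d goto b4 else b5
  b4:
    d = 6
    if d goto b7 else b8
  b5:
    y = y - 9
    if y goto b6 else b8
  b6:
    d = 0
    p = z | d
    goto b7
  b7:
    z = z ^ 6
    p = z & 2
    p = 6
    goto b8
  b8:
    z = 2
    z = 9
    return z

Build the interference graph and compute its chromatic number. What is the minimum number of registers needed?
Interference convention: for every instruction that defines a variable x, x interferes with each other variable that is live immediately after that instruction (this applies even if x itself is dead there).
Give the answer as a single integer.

Answer: 3

Derivation:
def/use:
  b0: def={y,z} ue=∅
  b1: def={d,y} ue={y}
  b2: def={d,p} ue=∅
  b3: def={d} ue=∅
  b4: def={d} ue=∅
  b5: def={y} ue={y}
  b6: def={d,p} ue={z}
  b7: def={p,z} ue={z}
  b8: def={z} ue=∅

Backward fixpoint:
  b0 li=∅ lo={y,z}
  b1 li={y} lo=∅
  b2 li=∅ lo=∅
  b3 li={y,z} lo={y,z}
  b4 li={z} lo={z}
  b5 li={y,z} lo={z}
  b6 li={z} lo={z}
  b7 li={z} lo=∅
  b8 li=∅ lo=∅

Interfere edges:
  d — {y,z}
  p — {z}
  y — {d,z}
  z — {d,p,y}

Chromatic number:
  clique {d,y,z} ⇒ need ≥ 3
  3-colouring: R0={z}  R1={d,p}  R2={y}
  χ = 3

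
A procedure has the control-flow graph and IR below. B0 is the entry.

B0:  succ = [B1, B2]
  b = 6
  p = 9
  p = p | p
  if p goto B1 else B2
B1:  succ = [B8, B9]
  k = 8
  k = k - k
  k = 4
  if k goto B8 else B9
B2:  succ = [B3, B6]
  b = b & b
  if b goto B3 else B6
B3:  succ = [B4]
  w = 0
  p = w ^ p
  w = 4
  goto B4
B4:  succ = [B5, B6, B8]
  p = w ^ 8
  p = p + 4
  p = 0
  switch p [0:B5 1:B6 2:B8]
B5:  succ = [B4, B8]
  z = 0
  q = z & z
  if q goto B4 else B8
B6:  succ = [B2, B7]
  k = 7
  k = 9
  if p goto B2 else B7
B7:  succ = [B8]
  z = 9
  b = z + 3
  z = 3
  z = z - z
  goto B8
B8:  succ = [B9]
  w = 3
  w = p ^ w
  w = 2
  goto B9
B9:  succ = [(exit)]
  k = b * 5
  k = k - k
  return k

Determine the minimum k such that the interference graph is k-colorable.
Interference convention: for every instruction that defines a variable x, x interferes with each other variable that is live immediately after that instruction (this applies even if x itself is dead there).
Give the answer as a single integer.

Answer: 4

Working:
Per-block:
  B0: {b,p} / ∅
  B1: {k} / ∅
  B2: {b} / {b}
  B3: {p,w} / {p}
  B4: {p} / {w}
  B5: {q,z} / ∅
  B6: {k} / {p}
  B7: {b,z} / ∅
  B8: {w} / {p}
  B9: {k} / {b}

Backward fixpoint:
  B0: in=∅ out={b,p}
  B1: in={b,p} out={b,p}
  B2: in={b,p} out={b,p}
  B3: in={b,p} out={b,w}
  B4: in={b,w} out={b,p,w}
  B5: in={b,p,w} out={b,p,w}
  B6: in={b,p} out={b,p}
  B7: in={p} out={b,p}
  B8: in={b,p} out={b}
  B9: in={b} out=∅

Interference:
  b — {k,p,q,w,z}
  k — {b,p}
  p — {b,k,q,w,z}
  q — {b,p,w}
  w — {b,p,q,z}
  z — {b,p,w}

Chromatic number:
  clique {b,p,q,w} ⇒ need ≥ 4
  4-colouring: c0={b}  c1={p}  c2={k,w}  c3={q,z}
  χ = 4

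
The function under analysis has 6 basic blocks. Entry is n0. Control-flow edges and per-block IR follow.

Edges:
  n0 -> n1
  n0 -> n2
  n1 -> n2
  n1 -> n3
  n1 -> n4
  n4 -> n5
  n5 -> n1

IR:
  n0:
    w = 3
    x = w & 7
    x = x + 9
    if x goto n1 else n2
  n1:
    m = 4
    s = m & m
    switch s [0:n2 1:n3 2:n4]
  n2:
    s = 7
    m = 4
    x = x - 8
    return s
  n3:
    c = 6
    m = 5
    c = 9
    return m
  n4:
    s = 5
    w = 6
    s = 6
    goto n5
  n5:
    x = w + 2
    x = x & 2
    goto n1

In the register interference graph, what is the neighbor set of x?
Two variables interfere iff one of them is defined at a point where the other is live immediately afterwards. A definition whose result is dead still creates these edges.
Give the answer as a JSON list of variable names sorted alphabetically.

Answer: ["m", "s"]

Analysis:
def/use:
  n0: {w,x} / ∅
  n1: {m,s} / ∅
  n2: {m,s,x} / {x}
  n3: {c,m} / ∅
  n4: {s,w} / ∅
  n5: {x} / {w}

Liveness:
  live n0: ∅→{x}
  live n1: {x}→{x}
  live n2: {x}→∅
  live n3: ∅→∅
  live n4: ∅→{w}
  live n5: {w}→{x}

Conflict graph:
  c — {m}
  m — {c,s,x}
  s — {m,w,x}
  w — {s}
  x — {m,s}

N(x) = ["m", "s"]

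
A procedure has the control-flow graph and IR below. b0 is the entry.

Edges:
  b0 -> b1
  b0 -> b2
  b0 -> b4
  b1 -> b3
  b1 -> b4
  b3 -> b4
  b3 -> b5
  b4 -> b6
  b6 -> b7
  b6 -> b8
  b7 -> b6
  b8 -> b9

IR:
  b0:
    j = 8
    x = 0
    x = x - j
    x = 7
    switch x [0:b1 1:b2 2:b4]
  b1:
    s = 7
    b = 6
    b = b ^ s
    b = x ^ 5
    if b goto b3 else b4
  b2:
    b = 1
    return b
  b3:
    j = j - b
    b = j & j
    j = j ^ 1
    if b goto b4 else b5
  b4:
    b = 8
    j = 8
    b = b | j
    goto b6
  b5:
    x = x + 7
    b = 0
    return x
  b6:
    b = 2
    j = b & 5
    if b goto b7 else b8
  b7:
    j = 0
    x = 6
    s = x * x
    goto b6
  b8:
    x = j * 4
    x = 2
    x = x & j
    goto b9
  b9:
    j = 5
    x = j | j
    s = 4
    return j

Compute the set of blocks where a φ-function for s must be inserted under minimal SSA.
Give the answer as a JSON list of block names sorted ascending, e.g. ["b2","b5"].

Answer: ["b4", "b6"]

Working:
idom tree: b1←b0 b2←b0 b3←b1 b4←b0 b5←b3 b6←b4 b7←b6 b8←b6 b9←b8
Join-block Dom:
  b4: preds {b0,b1,b3}: {b0} ∩ {b0,b1} ∩ {b0,b1,b3} = {b0}; idom=b0
  b6: preds {b4,b7}: {b0,b4} ∩ {b0,b4,b6,b7} = {b0,b4}; idom=b4

DF walk-up:
  join b4 pred b0: · stop@b0
  join b4 pred b1: b1 stop@b0
  join b4 pred b3: b3→b1 stop@b0
  join b6 pred b4: · stop@b4
  join b6 pred b7: b7→b6 stop@b4
  DF(b0)=∅
  DF(b1)={b4}
  DF(b2)=∅
  DF(b3)={b4}
  DF(b4)=∅
  DF(b5)=∅
  DF(b6)={b6}
  DF(b7)={b6}
  DF(b8)=∅
  DF(b9)=∅

φ for s: defs {b1,b7,b9}
  DF⁺ = {b4,b6}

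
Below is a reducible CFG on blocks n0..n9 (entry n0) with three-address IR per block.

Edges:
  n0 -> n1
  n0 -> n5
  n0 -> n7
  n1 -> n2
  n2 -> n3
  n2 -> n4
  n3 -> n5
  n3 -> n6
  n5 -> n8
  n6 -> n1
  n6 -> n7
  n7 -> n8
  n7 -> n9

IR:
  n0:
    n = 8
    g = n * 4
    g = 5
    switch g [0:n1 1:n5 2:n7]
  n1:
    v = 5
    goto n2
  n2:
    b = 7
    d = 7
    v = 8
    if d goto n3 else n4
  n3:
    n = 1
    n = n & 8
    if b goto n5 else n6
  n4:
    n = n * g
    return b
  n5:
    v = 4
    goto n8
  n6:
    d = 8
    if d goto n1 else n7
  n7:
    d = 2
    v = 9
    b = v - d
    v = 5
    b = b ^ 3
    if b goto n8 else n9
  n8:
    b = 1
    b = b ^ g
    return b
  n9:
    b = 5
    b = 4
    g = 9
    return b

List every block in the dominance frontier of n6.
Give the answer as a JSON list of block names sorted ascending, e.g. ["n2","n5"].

Answer: ["n1", "n7"]

Analysis:
idom tree: n1←n0 n2←n1 n3←n2 n4←n2 n5←n0 n6←n3 n7←n0 n8←n0 n9←n7
Join-block Dom:
  n1: preds {n0,n6}: {n0} ∩ {n0,n1,n2,n3,n6} = {n0}; idom=n0
  n5: preds {n0,n3}: {n0} ∩ {n0,n1,n2,n3} = {n0}; idom=n0
  n7: preds {n0,n6}: {n0} ∩ {n0,n1,n2,n3,n6} = {n0}; idom=n0
  n8: preds {n5,n7}: {n0,n5} ∩ {n0,n7} = {n0}; idom=n0

Frontier:
  join n1 pred n0: · stop@n0
  join n1 pred n6: n6→n3→n2→n1 stop@n0
  join n5 pred n0: · stop@n0
  join n5 pred n3: n3→n2→n1 stop@n0
  join n7 pred n0: · stop@n0
  join n7 pred n6: n6→n3→n2→n1 stop@n0
  join n8 pred n5: n5 stop@n0
  join n8 pred n7: n7 stop@n0
  n0: DF=∅
  n1: DF={n1,n5,n7}
  n2: DF={n1,n5,n7}
  n3: DF={n1,n5,n7}
  n4: DF=∅
  n5: DF={n8}
  n6: DF={n1,n7}
  n7: DF={n8}
  n8: DF=∅
  n9: DF=∅

DF(n6) = ["n1", "n7"]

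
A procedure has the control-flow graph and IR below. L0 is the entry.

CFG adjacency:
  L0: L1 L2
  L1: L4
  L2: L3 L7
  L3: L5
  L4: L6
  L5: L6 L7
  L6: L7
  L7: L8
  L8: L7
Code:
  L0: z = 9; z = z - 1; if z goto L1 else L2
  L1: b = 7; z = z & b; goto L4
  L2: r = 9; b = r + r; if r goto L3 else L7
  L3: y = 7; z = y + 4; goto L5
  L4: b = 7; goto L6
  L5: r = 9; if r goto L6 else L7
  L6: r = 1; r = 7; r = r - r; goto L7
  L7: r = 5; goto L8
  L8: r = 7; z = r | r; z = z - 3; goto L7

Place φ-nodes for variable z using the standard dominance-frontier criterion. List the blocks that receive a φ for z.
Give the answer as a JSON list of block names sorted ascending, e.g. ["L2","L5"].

idom tree: L1←L0 L2←L0 L3←L2 L4←L1 L5←L3 L6←L0 L7←L0 L8←L7
Dom∩ at merges:
  L6: preds {L4,L5}: {L0,L1,L4} ∩ {L0,L2,L3,L5} = {L0}; idom=L0
  L7: preds {L2,L5,L6,L8}: {L0,L2} ∩ {L0,L2,L3,L5} ∩ {L0,L6} ∩ {L0,L7,L8} = {L0}; idom=L0

Frontier:
  join L6 pred L4: L4→L1 stop@L0
  join L6 pred L5: L5→L3→L2 stop@L0
  join L7 pred L2: L2 stop@L0
  join L7 pred L5: L5→L3→L2 stop@L0
  join L7 pred L6: L6 stop@L0
  join L7 pred L8: L8→L7 stop@L0
  L0 → ∅
  L1 → {L6}
  L2 → {L6,L7}
  L3 → {L6,L7}
  L4 → {L6}
  L5 → {L6,L7}
  L6 → {L7}
  L7 → {L7}
  L8 → {L7}

φ for z: defs {L0,L1,L3,L8}
  DF⁺ = {L6,L7}

Answer: ["L6", "L7"]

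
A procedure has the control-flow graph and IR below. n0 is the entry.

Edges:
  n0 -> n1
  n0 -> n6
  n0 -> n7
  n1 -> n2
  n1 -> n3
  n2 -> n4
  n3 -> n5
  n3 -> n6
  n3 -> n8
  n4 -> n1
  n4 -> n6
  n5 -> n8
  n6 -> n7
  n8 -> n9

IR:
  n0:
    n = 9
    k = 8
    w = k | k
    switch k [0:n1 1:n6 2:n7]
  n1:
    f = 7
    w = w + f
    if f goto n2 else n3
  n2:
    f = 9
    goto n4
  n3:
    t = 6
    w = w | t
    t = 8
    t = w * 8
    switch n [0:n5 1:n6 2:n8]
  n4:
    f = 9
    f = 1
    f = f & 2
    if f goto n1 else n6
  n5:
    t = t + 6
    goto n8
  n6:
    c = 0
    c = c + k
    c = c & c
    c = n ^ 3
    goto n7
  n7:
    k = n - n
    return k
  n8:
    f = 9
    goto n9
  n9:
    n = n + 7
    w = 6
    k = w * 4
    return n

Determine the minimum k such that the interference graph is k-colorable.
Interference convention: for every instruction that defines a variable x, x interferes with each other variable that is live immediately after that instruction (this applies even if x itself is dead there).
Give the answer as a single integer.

def/use:
  n0: {k,n,w} / ∅
  n1: {f,w} / {w}
  n2: {f} / ∅
  n3: {t,w} / {n,w}
  n4: {f} / ∅
  n5: {t} / {t}
  n6: {c} / {k,n}
  n7: {k} / {n}
  n8: {f} / ∅
  n9: {k,n,w} / {n}

Live sets:
  live n0: ∅→{k,n,w}
  live n1: {k,n,w}→{k,n,w}
  live n2: {k,n,w}→{k,n,w}
  live n3: {k,n,w}→{k,n,t}
  live n4: {k,n,w}→{k,n,w}
  live n5: {n,t}→{n}
  live n6: {k,n}→{n}
  live n7: {n}→∅
  live n8: {n}→{n}
  live n9: {n}→∅

Interference:
  c: {k,n}
  f: {k,n,w}
  k: {c,f,n,t,w}
  n: {c,f,k,t,w}
  t: {k,n,w}
  w: {f,k,n,t}

Colouring:
  clique {f,k,n,w} ⇒ need ≥ 4
  4-colouring: c0={k}  c1={n}  c2={c,w}  c3={f,t}
  χ = 4

Answer: 4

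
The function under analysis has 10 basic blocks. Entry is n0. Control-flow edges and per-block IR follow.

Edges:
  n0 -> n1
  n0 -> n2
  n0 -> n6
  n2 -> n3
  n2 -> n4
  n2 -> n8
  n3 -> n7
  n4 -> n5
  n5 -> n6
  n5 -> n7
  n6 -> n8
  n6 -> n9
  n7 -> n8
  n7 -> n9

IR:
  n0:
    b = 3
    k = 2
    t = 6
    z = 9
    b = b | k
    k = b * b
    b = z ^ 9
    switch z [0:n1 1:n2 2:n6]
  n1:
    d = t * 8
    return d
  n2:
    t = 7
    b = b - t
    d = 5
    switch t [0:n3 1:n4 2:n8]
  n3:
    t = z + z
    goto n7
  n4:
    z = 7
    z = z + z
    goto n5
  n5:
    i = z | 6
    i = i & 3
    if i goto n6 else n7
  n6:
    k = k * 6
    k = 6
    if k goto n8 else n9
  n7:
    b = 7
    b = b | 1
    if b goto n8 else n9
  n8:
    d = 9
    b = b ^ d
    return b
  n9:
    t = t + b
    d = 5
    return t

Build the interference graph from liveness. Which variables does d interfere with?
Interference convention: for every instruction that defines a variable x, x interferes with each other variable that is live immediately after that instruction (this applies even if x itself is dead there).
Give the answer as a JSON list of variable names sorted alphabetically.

Per-block:
  n0: def={b,k,t,z} ue=∅
  n1: def={d} ue={t}
  n2: def={b,d,t} ue={b}
  n3: def={t} ue={z}
  n4: def={z} ue=∅
  n5: def={i} ue={z}
  n6: def={k} ue={k}
  n7: def={b} ue=∅
  n8: def={b,d} ue={b}
  n9: def={d,t} ue={b,t}

Backward fixpoint:
  n0: in=∅ out={b,k,t,z}
  n1: in={t} out=∅
  n2: in={b,k,z} out={b,k,t,z}
  n3: in={z} out={t}
  n4: in={b,k,t} out={b,k,t,z}
  n5: in={b,k,t,z} out={b,k,t}
  n6: in={b,k,t} out={b,t}
  n7: in={t} out={b,t}
  n8: in={b} out=∅
  n9: in={b,t} out=∅

Interference:
  b: {d,i,k,t,z}
  d: {b,k,t,z}
  i: {b,k,t}
  k: {b,d,i,t,z}
  t: {b,d,i,k,z}
  z: {b,d,k,t}

N(d) = ["b", "k", "t", "z"]

Answer: ["b", "k", "t", "z"]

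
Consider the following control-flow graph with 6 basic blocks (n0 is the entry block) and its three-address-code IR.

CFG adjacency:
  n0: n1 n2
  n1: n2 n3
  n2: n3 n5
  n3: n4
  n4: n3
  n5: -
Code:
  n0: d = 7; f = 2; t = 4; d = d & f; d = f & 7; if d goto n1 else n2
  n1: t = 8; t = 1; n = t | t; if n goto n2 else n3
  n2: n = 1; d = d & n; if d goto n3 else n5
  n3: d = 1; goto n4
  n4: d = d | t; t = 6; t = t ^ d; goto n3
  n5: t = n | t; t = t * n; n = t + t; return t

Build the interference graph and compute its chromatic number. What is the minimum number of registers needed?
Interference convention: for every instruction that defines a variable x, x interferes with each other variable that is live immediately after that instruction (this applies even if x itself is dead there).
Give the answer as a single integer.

Answer: 3

Working:
Per-block:
  n0 def {d,f,t} use ∅
  n1 def {n,t} use ∅
  n2 def {d,n} use {d}
  n3 def {d} use ∅
  n4 def {d,t} use {d,t}
  n5 def {n,t} use {n,t}

Live sets:
  n0 li=∅ lo={d,t}
  n1 li={d} lo={d,t}
  n2 li={d,t} lo={n,t}
  n3 li={t} lo={d,t}
  n4 li={d,t} lo={t}
  n5 li={n,t} lo=∅

Interfere edges:
  d: {f,n,t}
  f: {d,t}
  n: {d,t}
  t: {d,f,n}

Registers:
  lower bound: {d,f,t} mutually conflict ⇒ χ ≥ 3
  3-colouring: r0={d}  r1={t}  r2={f,n}
  χ = 3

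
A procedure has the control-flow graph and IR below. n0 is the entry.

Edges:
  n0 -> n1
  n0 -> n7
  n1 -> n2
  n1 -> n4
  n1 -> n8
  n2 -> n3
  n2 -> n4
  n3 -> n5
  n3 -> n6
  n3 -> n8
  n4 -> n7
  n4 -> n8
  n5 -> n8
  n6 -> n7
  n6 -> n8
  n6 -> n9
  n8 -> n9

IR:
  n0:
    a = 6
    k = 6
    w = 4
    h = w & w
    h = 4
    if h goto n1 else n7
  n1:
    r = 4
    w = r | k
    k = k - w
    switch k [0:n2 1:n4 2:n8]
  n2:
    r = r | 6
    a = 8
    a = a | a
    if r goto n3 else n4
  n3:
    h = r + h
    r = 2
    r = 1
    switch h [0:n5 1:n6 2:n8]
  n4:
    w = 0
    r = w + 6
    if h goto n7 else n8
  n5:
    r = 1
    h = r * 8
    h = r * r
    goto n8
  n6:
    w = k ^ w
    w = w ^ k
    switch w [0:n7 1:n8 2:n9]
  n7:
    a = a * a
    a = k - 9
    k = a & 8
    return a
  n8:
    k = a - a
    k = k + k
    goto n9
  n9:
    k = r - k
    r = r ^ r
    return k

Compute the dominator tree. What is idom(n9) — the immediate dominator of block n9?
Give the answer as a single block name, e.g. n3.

idom tree: n1←n0 n2←n1 n3←n2 n4←n1 n5←n3 n6←n3 n7←n0 n8←n1 n9←n1
Dom∩ at merges:
  n4: preds {n1,n2}: {n0,n1} ∩ {n0,n1,n2} = {n0,n1}; idom=n1
  n7: preds {n0,n4,n6}: {n0} ∩ {n0,n1,n4} ∩ {n0,n1,n2,n3,n6} = {n0}; idom=n0
  n8: preds {n1,n3,n4,n5,n6}: {n0,n1} ∩ {n0,n1,n2,n3} ∩ {n0,n1,n4} ∩ {n0,n1,n2,n3,n5} ∩ {n0,n1,n2,n3,n6} = {n0,n1}; idom=n1
  n9: preds {n6,n8}: {n0,n1,n2,n3,n6} ∩ {n0,n1,n8} = {n0,n1}; idom=n1

idom(n9) = n1

Answer: n1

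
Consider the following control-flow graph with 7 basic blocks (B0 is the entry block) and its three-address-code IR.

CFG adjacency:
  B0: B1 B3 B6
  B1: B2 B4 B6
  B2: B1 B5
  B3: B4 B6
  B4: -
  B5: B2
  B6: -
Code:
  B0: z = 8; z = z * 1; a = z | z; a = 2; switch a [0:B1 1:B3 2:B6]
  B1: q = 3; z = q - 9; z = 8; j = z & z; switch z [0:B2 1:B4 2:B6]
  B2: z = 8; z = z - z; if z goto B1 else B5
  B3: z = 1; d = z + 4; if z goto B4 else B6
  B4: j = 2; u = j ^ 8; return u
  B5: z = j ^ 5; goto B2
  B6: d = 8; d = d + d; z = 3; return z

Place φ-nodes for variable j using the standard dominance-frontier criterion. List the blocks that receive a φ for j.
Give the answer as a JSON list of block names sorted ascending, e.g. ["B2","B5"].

idom tree: B1←B0 B2←B1 B3←B0 B4←B0 B5←B2 B6←B0
Join-block Dom:
  B1: preds {B0,B2}: {B0} ∩ {B0,B1,B2} = {B0}; idom=B0
  B2: preds {B1,B5}: {B0,B1} ∩ {B0,B1,B2,B5} = {B0,B1}; idom=B1
  B4: preds {B1,B3}: {B0,B1} ∩ {B0,B3} = {B0}; idom=B0
  B6: preds {B0,B1,B3}: {B0} ∩ {B0,B1} ∩ {B0,B3} = {B0}; idom=B0

DF derivation:
  B1←B0: walk · to B0
  B1←B2: walk B2→B1 to B0
  B2←B1: walk · to B1
  B2←B5: walk B5→B2 to B1
  B4←B1: walk B1 to B0
  B4←B3: walk B3 to B0
  B6←B0: walk · to B0
  B6←B1: walk B1 to B0
  B6←B3: walk B3 to B0
  B0: DF=∅
  B1: DF={B1,B4,B6}
  B2: DF={B1,B2}
  B3: DF={B4,B6}
  B4: DF=∅
  B5: DF={B2}
  B6: DF=∅

φ for j: defs {B1,B4}
  DF⁺ = {B1,B4,B6}

Answer: ["B1", "B4", "B6"]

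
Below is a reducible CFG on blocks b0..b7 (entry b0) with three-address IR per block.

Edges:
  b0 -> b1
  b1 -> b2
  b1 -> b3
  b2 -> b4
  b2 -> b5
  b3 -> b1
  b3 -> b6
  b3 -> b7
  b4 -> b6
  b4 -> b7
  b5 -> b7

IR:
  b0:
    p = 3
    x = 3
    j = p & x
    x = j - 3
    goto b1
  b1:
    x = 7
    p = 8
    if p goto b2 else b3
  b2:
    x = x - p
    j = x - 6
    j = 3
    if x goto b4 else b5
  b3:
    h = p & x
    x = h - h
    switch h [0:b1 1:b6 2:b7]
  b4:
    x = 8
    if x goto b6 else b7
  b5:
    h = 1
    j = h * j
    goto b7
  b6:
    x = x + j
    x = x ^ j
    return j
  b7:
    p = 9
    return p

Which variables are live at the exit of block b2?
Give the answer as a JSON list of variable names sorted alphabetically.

Answer: ["j"]

Derivation:
def/use:
  b0: {j,p,x} / ∅
  b1: {p,x} / ∅
  b2: {j,x} / {p,x}
  b3: {h,x} / {p,x}
  b4: {x} / ∅
  b5: {h,j} / {j}
  b6: {x} / {j,x}
  b7: {p} / ∅

Backward fixpoint:
  live b0: ∅→{j}
  live b1: {j}→{j,p,x}
  live b2: {p,x}→{j}
  live b3: {j,p,x}→{j,x}
  live b4: {j}→{j,x}
  live b5: {j}→∅
  live b6: {j,x}→∅
  live b7: ∅→∅

live-out(b2) = ["j"]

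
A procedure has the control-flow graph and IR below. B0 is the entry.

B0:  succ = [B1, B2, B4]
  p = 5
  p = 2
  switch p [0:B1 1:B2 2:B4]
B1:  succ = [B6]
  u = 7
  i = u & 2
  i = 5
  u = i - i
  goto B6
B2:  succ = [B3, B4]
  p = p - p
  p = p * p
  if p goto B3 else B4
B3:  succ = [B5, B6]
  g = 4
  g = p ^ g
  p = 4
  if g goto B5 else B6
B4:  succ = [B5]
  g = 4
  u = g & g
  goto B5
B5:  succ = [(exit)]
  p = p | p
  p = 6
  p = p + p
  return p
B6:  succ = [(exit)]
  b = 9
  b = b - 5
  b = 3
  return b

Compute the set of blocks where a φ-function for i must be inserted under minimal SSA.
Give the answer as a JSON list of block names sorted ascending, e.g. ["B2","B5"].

Answer: ["B6"]

Working:
idom tree: B1←B0 B2←B0 B3←B2 B4←B0 B5←B0 B6←B0
Dom∩ at merges:
  B4: preds {B0,B2}: {B0} ∩ {B0,B2} = {B0}; idom=B0
  B5: preds {B3,B4}: {B0,B2,B3} ∩ {B0,B4} = {B0}; idom=B0
  B6: preds {B1,B3}: {B0,B1} ∩ {B0,B2,B3} = {B0}; idom=B0

DF walk-up:
  join B4 pred B0: · stop@B0
  join B4 pred B2: B2 stop@B0
  join B5 pred B3: B3→B2 stop@B0
  join B5 pred B4: B4 stop@B0
  join B6 pred B1: B1 stop@B0
  join B6 pred B3: B3→B2 stop@B0
  B0: DF=∅
  B1: DF={B6}
  B2: DF={B4,B5,B6}
  B3: DF={B5,B6}
  B4: DF={B5}
  B5: DF=∅
  B6: DF=∅

φ for i: defs {B1}
  DF⁺ = {B6}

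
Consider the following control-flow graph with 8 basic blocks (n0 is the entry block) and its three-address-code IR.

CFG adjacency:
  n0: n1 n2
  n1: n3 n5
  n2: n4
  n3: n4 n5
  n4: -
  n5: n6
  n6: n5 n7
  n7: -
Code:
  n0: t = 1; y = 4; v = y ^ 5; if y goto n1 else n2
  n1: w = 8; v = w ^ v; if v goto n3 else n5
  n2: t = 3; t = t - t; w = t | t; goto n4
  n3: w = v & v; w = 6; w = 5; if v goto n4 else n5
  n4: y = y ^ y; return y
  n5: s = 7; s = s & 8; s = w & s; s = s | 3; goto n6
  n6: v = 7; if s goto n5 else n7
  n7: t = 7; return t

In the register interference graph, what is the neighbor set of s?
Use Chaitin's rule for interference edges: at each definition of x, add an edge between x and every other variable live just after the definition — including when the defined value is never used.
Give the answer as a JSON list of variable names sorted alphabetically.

def/use:
  n0 def {t,v,y} use ∅
  n1 def {v,w} use {v}
  n2 def {t,w} use ∅
  n3 def {w} use {v}
  n4 def {y} use {y}
  n5 def {s} use {w}
  n6 def {v} use {s}
  n7 def {t} use ∅

Live sets:
  n0: in=∅ out={v,y}
  n1: in={v,y} out={v,w,y}
  n2: in={y} out={y}
  n3: in={v,y} out={w,y}
  n4: in={y} out=∅
  n5: in={w} out={s,w}
  n6: in={s,w} out={w}
  n7: in=∅ out=∅

Interfere edges:
  s: {v,w}
  t: {y}
  v: {s,w,y}
  w: {s,v,y}
  y: {t,v,w}

N(s) = ["v", "w"]

Answer: ["v", "w"]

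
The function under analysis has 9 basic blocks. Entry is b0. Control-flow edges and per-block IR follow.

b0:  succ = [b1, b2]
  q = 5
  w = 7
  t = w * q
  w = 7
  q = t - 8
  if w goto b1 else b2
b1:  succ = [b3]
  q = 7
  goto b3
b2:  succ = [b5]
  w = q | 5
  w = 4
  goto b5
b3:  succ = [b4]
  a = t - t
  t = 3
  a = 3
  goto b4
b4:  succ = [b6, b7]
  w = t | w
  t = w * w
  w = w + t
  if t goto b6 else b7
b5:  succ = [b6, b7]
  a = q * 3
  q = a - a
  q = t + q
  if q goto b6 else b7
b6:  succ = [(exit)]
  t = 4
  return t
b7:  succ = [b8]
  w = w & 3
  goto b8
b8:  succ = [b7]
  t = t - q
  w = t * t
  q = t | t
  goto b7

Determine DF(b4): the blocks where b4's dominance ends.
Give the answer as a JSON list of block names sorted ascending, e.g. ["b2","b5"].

Answer: ["b6", "b7"]

Derivation:
idom tree: b1←b0 b2←b0 b3←b1 b4←b3 b5←b2 b6←b0 b7←b0 b8←b7
Join-block Dom:
  b6: preds {b4,b5}: {b0,b1,b3,b4} ∩ {b0,b2,b5} = {b0}; idom=b0
  b7: preds {b4,b5,b8}: {b0,b1,b3,b4} ∩ {b0,b2,b5} ∩ {b0,b7,b8} = {b0}; idom=b0

Frontier:
  b6←b4: walk b4→b3→b1 to b0
  b6←b5: walk b5→b2 to b0
  b7←b4: walk b4→b3→b1 to b0
  b7←b5: walk b5→b2 to b0
  b7←b8: walk b8→b7 to b0
  b0: DF=∅
  b1: DF={b6,b7}
  b2: DF={b6,b7}
  b3: DF={b6,b7}
  b4: DF={b6,b7}
  b5: DF={b6,b7}
  b6: DF=∅
  b7: DF={b7}
  b8: DF={b7}

DF(b4) = ["b6", "b7"]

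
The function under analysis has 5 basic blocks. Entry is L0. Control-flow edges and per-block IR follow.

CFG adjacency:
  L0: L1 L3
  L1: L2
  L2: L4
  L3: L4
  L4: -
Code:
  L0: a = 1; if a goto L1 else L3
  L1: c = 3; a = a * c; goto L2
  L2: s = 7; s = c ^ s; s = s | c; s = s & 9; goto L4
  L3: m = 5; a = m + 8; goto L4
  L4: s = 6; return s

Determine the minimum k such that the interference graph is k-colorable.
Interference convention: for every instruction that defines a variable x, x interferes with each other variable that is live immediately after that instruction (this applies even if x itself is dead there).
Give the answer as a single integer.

Answer: 2

Derivation:
Per-block:
  L0: def={a} ue=∅
  L1: def={a,c} ue={a}
  L2: def={s} ue={c}
  L3: def={a,m} ue=∅
  L4: def={s} ue=∅

Live sets:
  L0: in=∅ out={a}
  L1: in={a} out={c}
  L2: in={c} out=∅
  L3: in=∅ out=∅
  L4: in=∅ out=∅

Interference:
  a↔{c}
  c↔{a,s}
  m↔∅
  s↔{c}

Chromatic number:
  clique {a,c} ⇒ need ≥ 2
  assign a→r1 c→r0 m→r0 s→r1 — no edge inside a register ⇒ χ ≤ 2
  χ = 2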